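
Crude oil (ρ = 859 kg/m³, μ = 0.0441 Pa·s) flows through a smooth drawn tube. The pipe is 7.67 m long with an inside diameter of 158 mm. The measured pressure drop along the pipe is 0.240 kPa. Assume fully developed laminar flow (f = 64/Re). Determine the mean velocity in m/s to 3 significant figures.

V ≈ 0.554 m/s

For laminar flow, f = 64/Re with Re = ρVD/μ, so Darcy-Weisbach reduces to ΔP = 32μLV/D². Solving for V: V = ΔP·D²/(32μL) = 240·(0.158)²/(32·0.0441·7.67) = 0.5535 m/s.
Check: Re = ρVD/μ = 859·0.5535·0.158/0.0441 = 1704 < 2300, so the laminar assumption holds.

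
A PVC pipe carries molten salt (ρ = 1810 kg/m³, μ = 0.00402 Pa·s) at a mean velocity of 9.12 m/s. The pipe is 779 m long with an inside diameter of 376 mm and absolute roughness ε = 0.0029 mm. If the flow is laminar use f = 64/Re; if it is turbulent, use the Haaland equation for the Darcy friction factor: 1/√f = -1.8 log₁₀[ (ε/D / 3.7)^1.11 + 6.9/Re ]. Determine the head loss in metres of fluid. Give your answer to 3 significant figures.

h_f ≈ 96.4 m

Reynolds number Re = ρVD/μ = 1810 · 9.12 · 0.376 / 0.00402 = 1.544e+06.
Re > 4000 → turbulent. Relative roughness ε/D = 2.9e-06/0.376 = 7.71e-06. Haaland: 1/√f = -1.8 log₁₀[(7.71e-06/3.7)^1.11 + 6.9/1.544e+06] = -1.8 log₁₀[4.94e-07 + 4.47e-06] = 9.548, so f = 0.01097.
Darcy-Weisbach: ΔP = f(L/D)(ρV²/2) = 0.01097·(779/0.376)·(1810·9.12²/2) = 0.01097·2072·7.527e+04 = 1.711e+06 Pa.
Head loss h_f = ΔP/(ρg) = 1.711e+06/(1810·9.81) = 96.4 m.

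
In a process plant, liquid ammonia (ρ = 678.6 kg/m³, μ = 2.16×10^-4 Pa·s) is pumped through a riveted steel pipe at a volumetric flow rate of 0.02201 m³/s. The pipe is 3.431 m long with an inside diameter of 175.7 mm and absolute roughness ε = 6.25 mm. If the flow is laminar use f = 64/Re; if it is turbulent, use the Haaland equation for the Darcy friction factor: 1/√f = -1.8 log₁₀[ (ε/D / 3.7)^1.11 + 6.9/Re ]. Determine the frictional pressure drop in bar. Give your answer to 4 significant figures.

Cross-sectional area A = πD²/4 = π(0.1757)²/4 = 0.02425 m²; mean velocity V = Q/A = 0.02201/0.02425 = 0.9078 m/s.
Reynolds number Re = ρVD/μ = 678.6 · 0.9078 · 0.1757 / 0.000216 = 5.011e+05.
Re > 4000 → turbulent. Relative roughness ε/D = 0.00625/0.1757 = 0.0356. Haaland: 1/√f = -1.8 log₁₀[(0.0356/3.7)^1.11 + 6.9/5.011e+05] = -1.8 log₁₀[0.00577 + 1.38e-05] = 4.028, so f = 0.06163.
Darcy-Weisbach: ΔP = f(L/D)(ρV²/2) = 0.06163·(3.431/0.1757)·(678.6·0.9078²/2) = 0.06163·19.53·279.6 = 336.5 Pa.
ΔP = 336.5 Pa = 0.003365 bar.

ΔP ≈ 0.003365 bar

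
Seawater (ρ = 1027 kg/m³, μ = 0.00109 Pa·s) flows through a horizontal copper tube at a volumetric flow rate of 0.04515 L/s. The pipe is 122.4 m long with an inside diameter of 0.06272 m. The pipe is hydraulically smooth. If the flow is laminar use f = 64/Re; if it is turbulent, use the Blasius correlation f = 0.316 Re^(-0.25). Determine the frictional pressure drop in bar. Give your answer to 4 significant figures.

Q = 0.04515 L/s = 0.04515/1000 = 4.515e-05 m³/s.
Cross-sectional area A = πD²/4 = π(0.06272)²/4 = 0.00309 m²; mean velocity V = Q/A = 4.515e-05/0.00309 = 0.01461 m/s.
Reynolds number Re = ρVD/μ = 1027 · 0.01461 · 0.06272 / 0.00109 = 863.6.
Re < 2300 → laminar flow, so f = 64/Re = 64/863.6 = 0.07411 (the turbulent correlation is not needed).
Darcy-Weisbach: ΔP = f(L/D)(ρV²/2) = 0.07411·(122.4/0.06272)·(1027·0.01461²/2) = 0.07411·1952·0.1097 = 15.86 Pa.
ΔP = 15.86 Pa = 1.586×10^-4 bar.

ΔP ≈ 1.586×10^-4 bar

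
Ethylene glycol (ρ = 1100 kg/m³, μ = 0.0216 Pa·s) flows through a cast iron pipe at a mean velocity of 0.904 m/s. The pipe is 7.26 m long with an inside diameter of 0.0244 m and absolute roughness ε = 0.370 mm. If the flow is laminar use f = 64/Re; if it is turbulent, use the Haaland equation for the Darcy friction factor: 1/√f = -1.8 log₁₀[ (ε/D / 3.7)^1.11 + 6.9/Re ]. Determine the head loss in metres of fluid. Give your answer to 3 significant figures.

h_f ≈ 0.706 m

Reynolds number Re = ρVD/μ = 1100 · 0.904 · 0.0244 / 0.0216 = 1123.
Re < 2300 → laminar flow, so f = 64/Re = 64/1123 = 0.05697 (the turbulent correlation is not needed).
Darcy-Weisbach: ΔP = f(L/D)(ρV²/2) = 0.05697·(7.26/0.0244)·(1100·0.904²/2) = 0.05697·297.5·449.5 = 7620 Pa.
Head loss h_f = ΔP/(ρg) = 7620/(1100·9.81) = 0.706 m.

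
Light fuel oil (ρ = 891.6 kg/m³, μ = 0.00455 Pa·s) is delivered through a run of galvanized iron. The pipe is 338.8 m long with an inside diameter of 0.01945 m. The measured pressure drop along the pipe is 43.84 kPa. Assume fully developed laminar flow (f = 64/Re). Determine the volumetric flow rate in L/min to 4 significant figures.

For laminar flow, f = 64/Re with Re = ρVD/μ, so Darcy-Weisbach reduces to ΔP = 32μLV/D². Solving for V: V = ΔP·D²/(32μL) = 4.384e+04·(0.01945)²/(32·0.00455·338.8) = 0.3362 m/s.
Check: Re = ρVD/μ = 891.6·0.3362·0.01945/0.00455 = 1281 < 2300, so the laminar assumption holds.
Q = V·A = 0.3362·(π/4·0.01945²) = 9.989e-05 m³/s = 5.994 L/min.

Q ≈ 5.994 L/min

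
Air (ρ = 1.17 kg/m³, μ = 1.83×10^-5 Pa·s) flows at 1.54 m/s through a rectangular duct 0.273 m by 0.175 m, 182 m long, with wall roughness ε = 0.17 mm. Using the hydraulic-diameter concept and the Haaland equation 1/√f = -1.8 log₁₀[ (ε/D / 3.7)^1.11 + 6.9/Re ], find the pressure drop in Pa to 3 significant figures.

ΔP ≈ 31.9 Pa

Hydraulic diameter D_h = 4A/P = 4·(0.273·0.175)/(2·(0.273+0.175)) = 0.1911/0.896 = 0.2133 m.
Re = ρVD_h/μ = 1.17·1.54·0.2133/1.83e-05 = 2.1e+04.
ε/D_h = 0.00017/0.2133 = 0.000797; Haaland gives 1/√f = -1.8 log₁₀[8.51e-05+0.000329] = 6.09, so f = 0.02696.
ΔP = f(L/D_h)(ρV²/2) = 0.02696·182/0.2133·1.387 = 31.92 Pa.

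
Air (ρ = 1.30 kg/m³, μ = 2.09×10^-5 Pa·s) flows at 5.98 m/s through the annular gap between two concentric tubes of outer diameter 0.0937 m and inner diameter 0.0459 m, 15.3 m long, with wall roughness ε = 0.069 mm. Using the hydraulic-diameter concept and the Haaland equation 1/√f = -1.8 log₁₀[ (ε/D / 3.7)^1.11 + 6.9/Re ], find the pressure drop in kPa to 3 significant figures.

ΔP ≈ 0.216 kPa

Hydraulic diameter D_h = 4A/P = D_o - D_i = 0.0937 - 0.0459 = 0.0478 m.
Re = ρVD_h/μ = 1.3·5.98·0.0478/2.09e-05 = 1.778e+04.
ε/D_h = 6.9e-05/0.0478 = 0.00144; Haaland gives 1/√f = -1.8 log₁₀[0.000165+0.000388] = 5.864, so f = 0.02908.
ΔP = f(L/D_h)(ρV²/2) = 0.02908·15.3/0.0478·23.24 = 216.4 Pa.
ΔP = 0.216 kPa.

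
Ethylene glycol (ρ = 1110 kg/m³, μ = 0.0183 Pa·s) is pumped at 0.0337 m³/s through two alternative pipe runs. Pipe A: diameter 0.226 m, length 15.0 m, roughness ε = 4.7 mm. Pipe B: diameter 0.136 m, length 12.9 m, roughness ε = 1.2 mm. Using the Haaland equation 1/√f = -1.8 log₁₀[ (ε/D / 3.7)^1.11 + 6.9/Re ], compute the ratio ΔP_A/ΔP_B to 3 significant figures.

ΔP_A/ΔP_B ≈ 0.122

Pipe A: V = Q/A = 0.0337/0.04011 = 0.8401 m/s; Re = 1.152e+04; ε/D = 0.0208; Haaland → f = 0.05258; ΔP_A = f(L/D)(ρV²/2) = 1367 Pa.
Pipe B: V = Q/A = 0.0337/0.01453 = 2.32 m/s; Re = 1.914e+04; ε/D = 0.00882; Haaland → f = 0.03939; ΔP_B = f(L/D)(ρV²/2) = 1.116e+04 Pa.
ΔP_A/ΔP_B = 1367/1.116e+04 = 0.122.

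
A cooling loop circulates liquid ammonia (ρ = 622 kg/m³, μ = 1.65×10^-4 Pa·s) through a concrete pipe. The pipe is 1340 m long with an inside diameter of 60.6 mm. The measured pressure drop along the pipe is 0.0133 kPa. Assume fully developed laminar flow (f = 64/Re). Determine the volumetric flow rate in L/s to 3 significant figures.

Q ≈ 0.0199 L/s

For laminar flow, f = 64/Re with Re = ρVD/μ, so Darcy-Weisbach reduces to ΔP = 32μLV/D². Solving for V: V = ΔP·D²/(32μL) = 13.3·(0.0606)²/(32·0.000165·1340) = 0.006903 m/s.
Check: Re = ρVD/μ = 622·0.006903·0.0606/0.000165 = 1577 < 2300, so the laminar assumption holds.
Q = V·A = 0.006903·(π/4·0.0606²) = 1.991e-05 m³/s = 0.0199 L/s.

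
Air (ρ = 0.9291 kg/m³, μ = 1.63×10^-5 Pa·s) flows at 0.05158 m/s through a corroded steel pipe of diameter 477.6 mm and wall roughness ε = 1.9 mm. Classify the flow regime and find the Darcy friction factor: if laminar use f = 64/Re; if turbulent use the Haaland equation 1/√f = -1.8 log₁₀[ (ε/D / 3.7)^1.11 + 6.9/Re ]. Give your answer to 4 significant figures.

Re = ρVD/μ = 0.9291·0.05158·0.4776/1.63e-05 = 1404.
Re < 2300 → laminar, so f = 64/Re = 0.04558 (roughness is irrelevant in laminar flow).

f ≈ 0.04558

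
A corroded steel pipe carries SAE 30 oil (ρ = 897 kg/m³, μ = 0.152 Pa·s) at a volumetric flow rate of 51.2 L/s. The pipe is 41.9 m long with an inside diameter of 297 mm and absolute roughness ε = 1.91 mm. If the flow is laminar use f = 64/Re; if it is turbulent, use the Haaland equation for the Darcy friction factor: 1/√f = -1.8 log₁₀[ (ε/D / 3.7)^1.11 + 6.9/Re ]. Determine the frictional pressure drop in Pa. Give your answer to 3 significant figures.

Q = 51.2 L/s = 51.2/1000 = 0.0512 m³/s.
Cross-sectional area A = πD²/4 = π(0.297)²/4 = 0.06928 m²; mean velocity V = Q/A = 0.0512/0.06928 = 0.739 m/s.
Reynolds number Re = ρVD/μ = 897 · 0.739 · 0.297 / 0.152 = 1295.
Re < 2300 → laminar flow, so f = 64/Re = 64/1295 = 0.04941 (the turbulent correlation is not needed).
Darcy-Weisbach: ΔP = f(L/D)(ρV²/2) = 0.04941·(41.9/0.297)·(897·0.739²/2) = 0.04941·141.1·245 = 1708 Pa.

ΔP ≈ 1710 Pa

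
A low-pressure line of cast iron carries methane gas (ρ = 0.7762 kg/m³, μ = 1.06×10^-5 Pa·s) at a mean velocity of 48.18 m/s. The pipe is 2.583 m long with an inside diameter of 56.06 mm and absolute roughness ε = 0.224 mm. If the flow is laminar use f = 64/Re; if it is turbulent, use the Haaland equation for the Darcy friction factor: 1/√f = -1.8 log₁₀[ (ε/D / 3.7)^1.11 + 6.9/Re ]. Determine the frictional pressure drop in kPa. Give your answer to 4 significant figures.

Reynolds number Re = ρVD/μ = 0.7762 · 48.18 · 0.05606 / 1.06e-05 = 1.978e+05.
Re > 4000 → turbulent. Relative roughness ε/D = 0.000224/0.05606 = 0.004. Haaland: 1/√f = -1.8 log₁₀[(0.004/3.7)^1.11 + 6.9/1.978e+05] = -1.8 log₁₀[0.000509 + 3.49e-05] = 5.875, so f = 0.02897.
Darcy-Weisbach: ΔP = f(L/D)(ρV²/2) = 0.02897·(2.583/0.05606)·(0.7762·48.18²/2) = 0.02897·46.08·900.9 = 1202 Pa.
ΔP = 1202 Pa = 1.202 kPa.

ΔP ≈ 1.202 kPa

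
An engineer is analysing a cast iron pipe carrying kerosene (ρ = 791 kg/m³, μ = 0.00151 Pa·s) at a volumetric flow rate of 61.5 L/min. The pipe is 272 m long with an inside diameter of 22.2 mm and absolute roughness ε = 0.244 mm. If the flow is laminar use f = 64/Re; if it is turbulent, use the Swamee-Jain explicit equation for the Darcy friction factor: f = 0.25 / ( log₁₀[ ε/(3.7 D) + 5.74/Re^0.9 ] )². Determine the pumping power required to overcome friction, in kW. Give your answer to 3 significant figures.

Q = 61.5 L/min = 61.5/60000 = 0.001025 m³/s.
Cross-sectional area A = πD²/4 = π(0.0222)²/4 = 0.0003871 m²; mean velocity V = Q/A = 0.001025/0.0003871 = 2.648 m/s.
Reynolds number Re = ρVD/μ = 791 · 2.648 · 0.0222 / 0.00151 = 3.08e+04.
Re > 4000 → turbulent. Relative roughness ε/D = 0.000244/0.0222 = 0.011. Swamee-Jain: f = 0.25/(log₁₀[0.011/3.7 + 5.74/3.08e+04^0.9])² = 0.25/(log₁₀[0.00297 + 0.000524])² = 0.25/(-2.457)² = 0.04143.
Darcy-Weisbach: ΔP = f(L/D)(ρV²/2) = 0.04143·(272/0.0222)·(791·2.648²/2) = 0.04143·1.225e+04·2773 = 1.408e+06 Pa.
Pumping power P = QΔP = 0.001025·1.408e+06 = 1443 W = 1.44 kW.

P ≈ 1.44 kW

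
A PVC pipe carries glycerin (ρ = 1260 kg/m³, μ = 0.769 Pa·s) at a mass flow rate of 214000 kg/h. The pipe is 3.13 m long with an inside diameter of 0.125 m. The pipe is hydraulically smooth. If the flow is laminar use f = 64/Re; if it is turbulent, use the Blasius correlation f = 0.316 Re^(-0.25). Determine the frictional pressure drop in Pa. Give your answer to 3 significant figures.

ΔP ≈ 19000 Pa

ṁ = 214000 kg/h = 214000/3600 = 59.44 kg/s.
A = πD²/4 = π(0.125)²/4 = 0.01227 m²; mean velocity V = ṁ/(ρA) = 59.44/(1260 · 0.01227) = 3.844 m/s.
Reynolds number Re = ρVD/μ = 1260 · 3.844 · 0.125 / 0.769 = 787.4.
Re < 2300 → laminar flow, so f = 64/Re = 64/787.4 = 0.08128 (the turbulent correlation is not needed).
Darcy-Weisbach: ΔP = f(L/D)(ρV²/2) = 0.08128·(3.13/0.125)·(1260·3.844²/2) = 0.08128·25.04·9311 = 1.895e+04 Pa.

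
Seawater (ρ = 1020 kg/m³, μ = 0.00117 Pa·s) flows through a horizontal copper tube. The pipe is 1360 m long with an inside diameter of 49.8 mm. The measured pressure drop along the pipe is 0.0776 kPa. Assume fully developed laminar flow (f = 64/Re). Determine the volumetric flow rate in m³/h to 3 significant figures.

For laminar flow, f = 64/Re with Re = ρVD/μ, so Darcy-Weisbach reduces to ΔP = 32μLV/D². Solving for V: V = ΔP·D²/(32μL) = 77.6·(0.0498)²/(32·0.00117·1360) = 0.00378 m/s.
Check: Re = ρVD/μ = 1020·0.00378·0.0498/0.00117 = 164.1 < 2300, so the laminar assumption holds.
Q = V·A = 0.00378·(π/4·0.0498²) = 7.362e-06 m³/s = 0.0265 m³/h.

Q ≈ 0.0265 m³/h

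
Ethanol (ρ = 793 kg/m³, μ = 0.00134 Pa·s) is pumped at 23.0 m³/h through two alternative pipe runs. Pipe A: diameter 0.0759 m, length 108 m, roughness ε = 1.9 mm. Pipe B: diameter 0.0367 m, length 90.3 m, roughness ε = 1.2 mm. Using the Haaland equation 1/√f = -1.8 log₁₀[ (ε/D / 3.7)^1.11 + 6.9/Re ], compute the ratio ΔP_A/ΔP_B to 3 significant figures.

ΔP_A/ΔP_B ≈ 0.0285

Pipe A: V = Q/A = 0.006389/0.004525 = 1.412 m/s; Re = 6.343e+04; ε/D = 0.025; Haaland → f = 0.05374; ΔP_A = f(L/D)(ρV²/2) = 6.046e+04 Pa.
Pipe B: V = Q/A = 0.006389/0.001058 = 6.04 m/s; Re = 1.312e+05; ε/D = 0.0327; Haaland → f = 0.05962; ΔP_B = f(L/D)(ρV²/2) = 2.122e+06 Pa.
ΔP_A/ΔP_B = 6.046e+04/2.122e+06 = 0.0285.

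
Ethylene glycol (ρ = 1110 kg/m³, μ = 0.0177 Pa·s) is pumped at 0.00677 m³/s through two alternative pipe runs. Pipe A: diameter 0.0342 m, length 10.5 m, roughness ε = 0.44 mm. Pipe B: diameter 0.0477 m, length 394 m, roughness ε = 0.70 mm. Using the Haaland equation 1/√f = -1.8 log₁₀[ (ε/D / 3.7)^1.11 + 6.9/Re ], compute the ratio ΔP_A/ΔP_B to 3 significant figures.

ΔP_A/ΔP_B ≈ 0.132

Pipe A: V = Q/A = 0.00677/0.0009186 = 7.37 m/s; Re = 1.581e+04; ε/D = 0.0129; Haaland → f = 0.04435; ΔP_A = f(L/D)(ρV²/2) = 4.105e+05 Pa.
Pipe B: V = Q/A = 0.00677/0.001787 = 3.788 m/s; Re = 1.133e+04; ε/D = 0.0147; Haaland → f = 0.04717; ΔP_B = f(L/D)(ρV²/2) = 3.104e+06 Pa.
ΔP_A/ΔP_B = 4.105e+05/3.104e+06 = 0.132.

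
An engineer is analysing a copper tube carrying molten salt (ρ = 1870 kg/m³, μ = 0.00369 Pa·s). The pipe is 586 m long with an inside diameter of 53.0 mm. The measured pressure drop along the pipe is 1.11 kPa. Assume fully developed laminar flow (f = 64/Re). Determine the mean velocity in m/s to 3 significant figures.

For laminar flow, f = 64/Re with Re = ρVD/μ, so Darcy-Weisbach reduces to ΔP = 32μLV/D². Solving for V: V = ΔP·D²/(32μL) = 1110·(0.053)²/(32·0.00369·586) = 0.04506 m/s.
Check: Re = ρVD/μ = 1870·0.04506·0.053/0.00369 = 1210 < 2300, so the laminar assumption holds.

V ≈ 0.0451 m/s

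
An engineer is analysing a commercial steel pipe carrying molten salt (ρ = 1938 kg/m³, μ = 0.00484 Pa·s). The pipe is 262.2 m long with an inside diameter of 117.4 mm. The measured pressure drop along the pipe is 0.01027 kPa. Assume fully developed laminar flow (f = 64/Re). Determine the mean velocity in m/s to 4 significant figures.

V ≈ 0.003486 m/s

For laminar flow, f = 64/Re with Re = ρVD/μ, so Darcy-Weisbach reduces to ΔP = 32μLV/D². Solving for V: V = ΔP·D²/(32μL) = 10.27·(0.1174)²/(32·0.00484·262.2) = 0.003486 m/s.
Check: Re = ρVD/μ = 1938·0.003486·0.1174/0.00484 = 163.9 < 2300, so the laminar assumption holds.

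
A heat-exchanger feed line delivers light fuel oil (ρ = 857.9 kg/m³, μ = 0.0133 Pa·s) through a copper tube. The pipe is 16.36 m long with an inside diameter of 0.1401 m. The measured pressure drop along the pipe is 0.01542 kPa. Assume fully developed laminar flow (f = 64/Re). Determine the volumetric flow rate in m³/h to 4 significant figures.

For laminar flow, f = 64/Re with Re = ρVD/μ, so Darcy-Weisbach reduces to ΔP = 32μLV/D². Solving for V: V = ΔP·D²/(32μL) = 15.42·(0.1401)²/(32·0.0133·16.36) = 0.04347 m/s.
Check: Re = ρVD/μ = 857.9·0.04347·0.1401/0.0133 = 392.8 < 2300, so the laminar assumption holds.
Q = V·A = 0.04347·(π/4·0.1401²) = 0.0006701 m³/s = 2.412 m³/h.

Q ≈ 2.412 m³/h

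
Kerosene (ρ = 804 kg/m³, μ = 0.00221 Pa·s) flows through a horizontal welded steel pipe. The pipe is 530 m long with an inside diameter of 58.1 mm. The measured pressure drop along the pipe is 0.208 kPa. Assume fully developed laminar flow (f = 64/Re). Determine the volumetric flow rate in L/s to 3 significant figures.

Q ≈ 0.0497 L/s

For laminar flow, f = 64/Re with Re = ρVD/μ, so Darcy-Weisbach reduces to ΔP = 32μLV/D². Solving for V: V = ΔP·D²/(32μL) = 208·(0.0581)²/(32·0.00221·530) = 0.01873 m/s.
Check: Re = ρVD/μ = 804·0.01873·0.0581/0.00221 = 395.9 < 2300, so the laminar assumption holds.
Q = V·A = 0.01873·(π/4·0.0581²) = 4.966e-05 m³/s = 0.0497 L/s.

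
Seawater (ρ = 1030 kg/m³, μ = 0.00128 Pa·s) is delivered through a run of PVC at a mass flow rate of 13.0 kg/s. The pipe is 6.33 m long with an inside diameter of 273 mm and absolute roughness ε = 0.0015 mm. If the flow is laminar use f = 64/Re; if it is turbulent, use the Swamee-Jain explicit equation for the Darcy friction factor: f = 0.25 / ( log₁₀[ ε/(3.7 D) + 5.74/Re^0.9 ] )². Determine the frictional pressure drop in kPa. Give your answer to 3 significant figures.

A = πD²/4 = π(0.273)²/4 = 0.05853 m²; mean velocity V = ṁ/(ρA) = 13/(1030 · 0.05853) = 0.2156 m/s.
Reynolds number Re = ρVD/μ = 1030 · 0.2156 · 0.273 / 0.00128 = 4.737e+04.
Re > 4000 → turbulent. Relative roughness ε/D = 1.5e-06/0.273 = 5.49e-06. Swamee-Jain: f = 0.25/(log₁₀[5.49e-06/3.7 + 5.74/4.737e+04^0.9])² = 0.25/(log₁₀[1.49e-06 + 0.000356])² = 0.25/(-3.447)² = 0.02104.
Darcy-Weisbach: ΔP = f(L/D)(ρV²/2) = 0.02104·(6.33/0.273)·(1030·0.2156²/2) = 0.02104·23.19·23.94 = 11.68 Pa.
ΔP = 11.68 Pa = 0.0117 kPa.

ΔP ≈ 0.0117 kPa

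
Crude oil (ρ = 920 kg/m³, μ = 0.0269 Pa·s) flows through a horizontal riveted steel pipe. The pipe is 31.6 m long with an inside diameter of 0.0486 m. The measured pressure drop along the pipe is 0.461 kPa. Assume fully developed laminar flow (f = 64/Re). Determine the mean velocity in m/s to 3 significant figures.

V ≈ 0.0400 m/s

For laminar flow, f = 64/Re with Re = ρVD/μ, so Darcy-Weisbach reduces to ΔP = 32μLV/D². Solving for V: V = ΔP·D²/(32μL) = 461·(0.0486)²/(32·0.0269·31.6) = 0.04003 m/s.
Check: Re = ρVD/μ = 920·0.04003·0.0486/0.0269 = 66.54 < 2300, so the laminar assumption holds.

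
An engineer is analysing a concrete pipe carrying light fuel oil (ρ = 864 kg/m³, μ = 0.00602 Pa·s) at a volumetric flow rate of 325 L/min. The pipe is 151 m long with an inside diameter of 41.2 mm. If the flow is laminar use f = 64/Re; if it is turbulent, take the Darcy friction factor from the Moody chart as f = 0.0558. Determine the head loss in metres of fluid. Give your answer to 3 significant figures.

Q = 325 L/min = 325/60000 = 0.005417 m³/s.
Cross-sectional area A = πD²/4 = π(0.0412)²/4 = 0.001333 m²; mean velocity V = Q/A = 0.005417/0.001333 = 4.063 m/s.
Reynolds number Re = ρVD/μ = 864 · 4.063 · 0.0412 / 0.00602 = 2.402e+04.
Re > 4000 → turbulent; use the Moody-chart value f = 0.0558.
Darcy-Weisbach: ΔP = f(L/D)(ρV²/2) = 0.0558·(151/0.0412)·(864·4.063²/2) = 0.0558·3665·7131 = 1.458e+06 Pa.
Head loss h_f = ΔP/(ρg) = 1.458e+06/(864·9.81) = 172 m.

h_f ≈ 172 m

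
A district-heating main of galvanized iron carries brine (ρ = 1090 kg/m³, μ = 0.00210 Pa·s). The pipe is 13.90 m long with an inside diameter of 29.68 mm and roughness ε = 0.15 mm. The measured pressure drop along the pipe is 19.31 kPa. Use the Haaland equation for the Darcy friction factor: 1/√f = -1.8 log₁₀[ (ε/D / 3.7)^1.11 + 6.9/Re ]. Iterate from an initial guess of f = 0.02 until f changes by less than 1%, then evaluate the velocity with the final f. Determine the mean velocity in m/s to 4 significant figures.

V ≈ 1.494 m/s

Rearranging Darcy-Weisbach: V = √(2·ΔP·D/(f·L·ρ)). With ε/D = 0.00015/0.02968 = 0.00505, iterate starting from f = 0.02:
  f = 0.02 → V = √(2·1.931e+04·0.02968/(0.02·13.9·1090)) = 1.945 m/s; Re = ρVD/μ = 2.996e+04; f → 0.03318
  f = 0.03318 → V = 1.51 m/s; Re = 2.326e+04; f → 0.03387
  f = 0.03387 → V = 1.495 m/s; Re = 2.302e+04; f → 0.0339
Converged (Δf/f < 1%). With the final f = 0.0339: V = √(2·1.931e+04·0.02968/(0.0339·13.9·1090)) = 1.494 m/s.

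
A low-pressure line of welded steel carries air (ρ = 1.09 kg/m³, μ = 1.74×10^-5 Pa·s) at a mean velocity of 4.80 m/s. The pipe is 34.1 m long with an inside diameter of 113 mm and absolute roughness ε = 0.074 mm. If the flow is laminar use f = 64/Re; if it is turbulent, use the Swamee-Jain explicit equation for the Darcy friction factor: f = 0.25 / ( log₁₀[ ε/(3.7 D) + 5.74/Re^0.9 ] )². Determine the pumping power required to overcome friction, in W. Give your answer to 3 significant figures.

Reynolds number Re = ρVD/μ = 1.09 · 4.8 · 0.113 / 1.74e-05 = 3.398e+04.
Re > 4000 → turbulent. Relative roughness ε/D = 7.4e-05/0.113 = 0.000655. Swamee-Jain: f = 0.25/(log₁₀[0.000655/3.7 + 5.74/3.398e+04^0.9])² = 0.25/(log₁₀[0.000177 + 0.00048])² = 0.25/(-3.183)² = 0.02468.
Darcy-Weisbach: ΔP = f(L/D)(ρV²/2) = 0.02468·(34.1/0.113)·(1.09·4.8²/2) = 0.02468·301.8·12.56 = 93.52 Pa.
Q = V·A = 4.8·0.01003 = 0.04814 m³/s.
Pumping power P = QΔP = 0.04814·93.52 = 4.502 W = 4.50 W.

P ≈ 4.50 W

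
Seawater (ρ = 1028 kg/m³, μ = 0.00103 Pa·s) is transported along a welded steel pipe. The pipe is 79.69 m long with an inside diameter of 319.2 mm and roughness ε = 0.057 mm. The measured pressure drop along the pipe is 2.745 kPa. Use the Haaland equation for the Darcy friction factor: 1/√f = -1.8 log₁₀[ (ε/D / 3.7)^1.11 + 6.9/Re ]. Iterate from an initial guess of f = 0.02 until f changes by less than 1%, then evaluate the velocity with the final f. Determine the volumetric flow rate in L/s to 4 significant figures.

Rearranging Darcy-Weisbach: V = √(2·ΔP·D/(f·L·ρ)). With ε/D = 5.7e-05/0.3192 = 0.000179, iterate starting from f = 0.02:
  f = 0.02 → V = √(2·2745·0.3192/(0.02·79.69·1028)) = 1.034 m/s; Re = ρVD/μ = 3.295e+05; f → 0.01572
  f = 0.01572 → V = 1.166 m/s; Re = 3.716e+05; f → 0.01552
  f = 0.01552 → V = 1.174 m/s; Re = 3.74e+05; f → 0.01551
Converged (Δf/f < 1%). With the final f = 0.01551: V = √(2·2745·0.3192/(0.01551·79.69·1028)) = 1.174 m/s.
Q = V·A = 1.174·(π/4·0.3192²) = 0.09397 m³/s = 93.97 L/s.

Q ≈ 93.97 L/s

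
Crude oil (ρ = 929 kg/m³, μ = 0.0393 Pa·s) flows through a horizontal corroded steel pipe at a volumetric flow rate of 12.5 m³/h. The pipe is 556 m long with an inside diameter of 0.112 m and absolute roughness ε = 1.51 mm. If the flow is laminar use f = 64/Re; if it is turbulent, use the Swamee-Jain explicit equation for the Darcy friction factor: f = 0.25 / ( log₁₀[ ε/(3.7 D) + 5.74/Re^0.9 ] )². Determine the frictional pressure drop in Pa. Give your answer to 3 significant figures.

Q = 12.5 m³/h = 12.5/3600 = 0.003472 m³/s.
Cross-sectional area A = πD²/4 = π(0.112)²/4 = 0.009852 m²; mean velocity V = Q/A = 0.003472/0.009852 = 0.3524 m/s.
Reynolds number Re = ρVD/μ = 929 · 0.3524 · 0.112 / 0.0393 = 933.1.
Re < 2300 → laminar flow, so f = 64/Re = 64/933.1 = 0.06859 (the turbulent correlation is not needed).
Darcy-Weisbach: ΔP = f(L/D)(ρV²/2) = 0.06859·(556/0.112)·(929·0.3524²/2) = 0.06859·4964·57.7 = 1.965e+04 Pa.

ΔP ≈ 19600 Pa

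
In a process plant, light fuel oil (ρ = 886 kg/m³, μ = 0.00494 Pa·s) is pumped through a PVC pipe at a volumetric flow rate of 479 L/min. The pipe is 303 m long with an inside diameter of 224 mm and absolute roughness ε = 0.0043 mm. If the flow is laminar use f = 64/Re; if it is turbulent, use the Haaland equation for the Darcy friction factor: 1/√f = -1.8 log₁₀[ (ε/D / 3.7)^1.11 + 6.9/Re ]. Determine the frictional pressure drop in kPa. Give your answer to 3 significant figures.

ΔP ≈ 0.805 kPa

Q = 479 L/min = 479/60000 = 0.007983 m³/s.
Cross-sectional area A = πD²/4 = π(0.224)²/4 = 0.03941 m²; mean velocity V = Q/A = 0.007983/0.03941 = 0.2026 m/s.
Reynolds number Re = ρVD/μ = 886 · 0.2026 · 0.224 / 0.00494 = 8139.
Re > 4000 → turbulent. Relative roughness ε/D = 4.3e-06/0.224 = 1.92e-05. Haaland: 1/√f = -1.8 log₁₀[(1.92e-05/3.7)^1.11 + 6.9/8139] = -1.8 log₁₀[1.36e-06 + 0.000848] = 5.528, so f = 0.03273.
Darcy-Weisbach: ΔP = f(L/D)(ρV²/2) = 0.03273·(303/0.224)·(886·0.2026²/2) = 0.03273·1353·18.18 = 804.8 Pa.
ΔP = 804.8 Pa = 0.805 kPa.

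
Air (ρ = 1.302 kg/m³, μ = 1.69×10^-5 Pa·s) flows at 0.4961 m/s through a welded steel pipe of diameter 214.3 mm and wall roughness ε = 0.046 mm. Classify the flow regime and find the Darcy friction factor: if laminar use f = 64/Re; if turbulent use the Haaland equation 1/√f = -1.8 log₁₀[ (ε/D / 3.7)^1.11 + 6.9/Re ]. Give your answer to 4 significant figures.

f ≈ 0.03287

Re = ρVD/μ = 1.302·0.4961·0.2143/1.69e-05 = 8191.
Re > 4000 → turbulent. ε/D = 4.6e-05/0.2143 = 0.000215; Haaland: 1/√f = -1.8 log₁₀[1.98e-05 + 0.000842] = 5.516, so f = 0.03287.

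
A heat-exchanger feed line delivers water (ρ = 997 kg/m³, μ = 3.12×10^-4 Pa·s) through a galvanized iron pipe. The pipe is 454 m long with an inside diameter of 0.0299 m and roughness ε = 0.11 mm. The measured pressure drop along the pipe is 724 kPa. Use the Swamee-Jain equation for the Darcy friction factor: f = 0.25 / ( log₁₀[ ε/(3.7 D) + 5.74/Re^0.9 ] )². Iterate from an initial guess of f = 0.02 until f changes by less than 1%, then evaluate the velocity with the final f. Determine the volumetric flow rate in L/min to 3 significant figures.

Q ≈ 77.1 L/min

Rearranging Darcy-Weisbach: V = √(2·ΔP·D/(f·L·ρ)). With ε/D = 0.00011/0.0299 = 0.00368, iterate starting from f = 0.02:
  f = 0.02 → V = √(2·7.24e+05·0.0299/(0.02·454·997)) = 2.187 m/s; Re = ρVD/μ = 2.089e+05; f → 0.02847
  f = 0.02847 → V = 1.833 m/s; Re = 1.751e+05; f → 0.02859
Converged (Δf/f < 1%). With the final f = 0.02859: V = √(2·7.24e+05·0.0299/(0.02859·454·997)) = 1.829 m/s.
Q = V·A = 1.829·(π/4·0.0299²) = 0.001284 m³/s = 77.1 L/min.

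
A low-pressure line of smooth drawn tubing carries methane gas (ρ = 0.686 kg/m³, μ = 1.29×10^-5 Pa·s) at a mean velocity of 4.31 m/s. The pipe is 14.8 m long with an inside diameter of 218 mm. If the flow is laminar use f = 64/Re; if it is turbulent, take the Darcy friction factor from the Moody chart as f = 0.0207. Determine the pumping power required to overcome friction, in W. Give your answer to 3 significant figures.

P ≈ 1.44 W

Reynolds number Re = ρVD/μ = 0.686 · 4.31 · 0.218 / 1.29e-05 = 4.997e+04.
Re > 4000 → turbulent; use the Moody-chart value f = 0.0207.
Darcy-Weisbach: ΔP = f(L/D)(ρV²/2) = 0.0207·(14.8/0.218)·(0.686·4.31²/2) = 0.0207·67.89·6.372 = 8.954 Pa.
Q = V·A = 4.31·0.03733 = 0.1609 m³/s.
Pumping power P = QΔP = 0.1609·8.954 = 1.440 W = 1.44 W.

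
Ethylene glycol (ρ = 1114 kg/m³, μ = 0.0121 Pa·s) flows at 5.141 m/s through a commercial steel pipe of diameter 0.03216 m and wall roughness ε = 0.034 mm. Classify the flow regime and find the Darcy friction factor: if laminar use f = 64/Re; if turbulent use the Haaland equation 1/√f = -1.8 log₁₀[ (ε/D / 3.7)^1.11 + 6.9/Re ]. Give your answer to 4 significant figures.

f ≈ 0.02932

Re = ρVD/μ = 1114·5.141·0.03216/0.0121 = 1.522e+04.
Re > 4000 → turbulent. ε/D = 3.4e-05/0.03216 = 0.00106; Haaland: 1/√f = -1.8 log₁₀[0.000116 + 0.000453] = 5.84, so f = 0.02932.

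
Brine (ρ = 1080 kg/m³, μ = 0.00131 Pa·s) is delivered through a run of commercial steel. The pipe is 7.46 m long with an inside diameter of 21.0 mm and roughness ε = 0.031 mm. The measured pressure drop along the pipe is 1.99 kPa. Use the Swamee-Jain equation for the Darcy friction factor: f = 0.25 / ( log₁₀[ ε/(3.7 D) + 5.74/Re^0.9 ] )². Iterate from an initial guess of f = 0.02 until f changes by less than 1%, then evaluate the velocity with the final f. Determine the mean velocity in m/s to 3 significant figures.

V ≈ 0.555 m/s

Rearranging Darcy-Weisbach: V = √(2·ΔP·D/(f·L·ρ)). With ε/D = 3.1e-05/0.021 = 0.00148, iterate starting from f = 0.02:
  f = 0.02 → V = √(2·1990·0.021/(0.02·7.46·1080)) = 0.7202 m/s; Re = ρVD/μ = 1.247e+04; f → 0.03186
  f = 0.03186 → V = 0.5706 m/s; Re = 9878; f → 0.03351
  f = 0.03351 → V = 0.5564 m/s; Re = 9632; f → 0.0337
Converged (Δf/f < 1%). With the final f = 0.0337: V = √(2·1990·0.021/(0.0337·7.46·1080)) = 0.5548 m/s.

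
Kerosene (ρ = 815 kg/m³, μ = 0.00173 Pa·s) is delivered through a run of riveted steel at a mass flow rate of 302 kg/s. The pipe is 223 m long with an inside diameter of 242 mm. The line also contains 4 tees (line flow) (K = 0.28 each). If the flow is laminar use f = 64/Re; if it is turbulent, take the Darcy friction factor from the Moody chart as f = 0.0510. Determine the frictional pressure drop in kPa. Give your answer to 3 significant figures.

ΔP ≈ 1270 kPa

A = πD²/4 = π(0.242)²/4 = 0.046 m²; mean velocity V = ṁ/(ρA) = 302/(815 · 0.046) = 8.056 m/s.
Reynolds number Re = ρVD/μ = 815 · 8.056 · 0.242 / 0.00173 = 9.185e+05.
Re > 4000 → turbulent; use the Moody-chart value f = 0.0510.
Total minor-loss coefficient ΣK = 4·0.28 = 1.12.
ΔP = [f·L/D + ΣK]·(ρV²/2) = [0.051·223/0.242 + 1.12]·(815·8.056²/2) = [47 + 1.12]·2.645e+04 = 1.273e+06 Pa.
ΔP = 1.273e+06 Pa = 1270 kPa.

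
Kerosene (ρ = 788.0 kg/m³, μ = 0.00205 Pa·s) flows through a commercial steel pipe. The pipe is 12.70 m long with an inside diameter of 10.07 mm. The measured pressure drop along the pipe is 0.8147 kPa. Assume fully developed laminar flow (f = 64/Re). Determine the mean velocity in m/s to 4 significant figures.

V ≈ 0.09916 m/s

For laminar flow, f = 64/Re with Re = ρVD/μ, so Darcy-Weisbach reduces to ΔP = 32μLV/D². Solving for V: V = ΔP·D²/(32μL) = 814.7·(0.01007)²/(32·0.00205·12.7) = 0.09916 m/s.
Check: Re = ρVD/μ = 788·0.09916·0.01007/0.00205 = 383.8 < 2300, so the laminar assumption holds.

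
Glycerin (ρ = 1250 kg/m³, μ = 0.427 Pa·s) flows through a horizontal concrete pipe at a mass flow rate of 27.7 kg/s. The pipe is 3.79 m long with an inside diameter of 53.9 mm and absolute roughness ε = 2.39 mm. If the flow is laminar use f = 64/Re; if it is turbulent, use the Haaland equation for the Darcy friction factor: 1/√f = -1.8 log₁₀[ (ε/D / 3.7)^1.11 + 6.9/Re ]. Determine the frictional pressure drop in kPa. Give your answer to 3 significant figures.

ΔP ≈ 173 kPa

A = πD²/4 = π(0.0539)²/4 = 0.002282 m²; mean velocity V = ṁ/(ρA) = 27.7/(1250 · 0.002282) = 9.712 m/s.
Reynolds number Re = ρVD/μ = 1250 · 9.712 · 0.0539 / 0.427 = 1532.
Re < 2300 → laminar flow, so f = 64/Re = 64/1532 = 0.04176 (the turbulent correlation is not needed).
Darcy-Weisbach: ΔP = f(L/D)(ρV²/2) = 0.04176·(3.79/0.0539)·(1250·9.712²/2) = 0.04176·70.32·5.895e+04 = 1.731e+05 Pa.
ΔP = 1.731e+05 Pa = 173 kPa.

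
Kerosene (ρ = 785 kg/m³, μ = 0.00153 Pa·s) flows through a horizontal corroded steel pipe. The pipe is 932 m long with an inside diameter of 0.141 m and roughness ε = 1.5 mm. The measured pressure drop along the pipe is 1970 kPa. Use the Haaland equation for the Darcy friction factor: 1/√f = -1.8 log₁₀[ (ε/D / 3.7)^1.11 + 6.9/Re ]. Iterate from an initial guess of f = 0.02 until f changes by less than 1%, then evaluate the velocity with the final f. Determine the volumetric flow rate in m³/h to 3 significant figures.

Rearranging Darcy-Weisbach: V = √(2·ΔP·D/(f·L·ρ)). With ε/D = 0.0015/0.141 = 0.0106, iterate starting from f = 0.02:
  f = 0.02 → V = √(2·1.97e+06·0.141/(0.02·932·785)) = 6.162 m/s; Re = ρVD/μ = 4.458e+05; f → 0.03891
  f = 0.03891 → V = 4.418 m/s; Re = 3.196e+05; f → 0.03896
Converged (Δf/f < 1%). With the final f = 0.03896: V = √(2·1.97e+06·0.141/(0.03896·932·785)) = 4.415 m/s.
Q = V·A = 4.415·(π/4·0.141²) = 0.06894 m³/s = 248 m³/h.

Q ≈ 248 m³/h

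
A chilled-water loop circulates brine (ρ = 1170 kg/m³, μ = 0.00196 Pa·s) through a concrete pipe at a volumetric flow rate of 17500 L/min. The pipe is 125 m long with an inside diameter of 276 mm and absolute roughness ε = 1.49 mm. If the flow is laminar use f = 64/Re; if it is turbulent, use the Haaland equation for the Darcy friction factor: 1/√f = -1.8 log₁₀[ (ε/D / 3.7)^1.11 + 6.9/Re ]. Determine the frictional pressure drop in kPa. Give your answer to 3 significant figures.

Q = 17500 L/min = 17500/60000 = 0.2917 m³/s.
Cross-sectional area A = πD²/4 = π(0.276)²/4 = 0.05983 m²; mean velocity V = Q/A = 0.2917/0.05983 = 4.875 m/s.
Reynolds number Re = ρVD/μ = 1170 · 4.875 · 0.276 / 0.00196 = 8.032e+05.
Re > 4000 → turbulent. Relative roughness ε/D = 0.00149/0.276 = 0.0054. Haaland: 1/√f = -1.8 log₁₀[(0.0054/3.7)^1.11 + 6.9/8.032e+05] = -1.8 log₁₀[0.000711 + 8.59e-06] = 5.657, so f = 0.03125.
Darcy-Weisbach: ΔP = f(L/D)(ρV²/2) = 0.03125·(125/0.276)·(1170·4.875²/2) = 0.03125·452.9·1.39e+04 = 1.968e+05 Pa.
ΔP = 1.968e+05 Pa = 197 kPa.

ΔP ≈ 197 kPa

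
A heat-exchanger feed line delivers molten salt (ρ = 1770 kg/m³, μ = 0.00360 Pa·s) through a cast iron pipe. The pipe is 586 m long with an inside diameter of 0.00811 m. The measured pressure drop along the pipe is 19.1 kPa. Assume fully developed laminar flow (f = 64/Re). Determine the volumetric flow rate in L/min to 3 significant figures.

Q ≈ 0.0577 L/min

For laminar flow, f = 64/Re with Re = ρVD/μ, so Darcy-Weisbach reduces to ΔP = 32μLV/D². Solving for V: V = ΔP·D²/(32μL) = 1.91e+04·(0.00811)²/(32·0.0036·586) = 0.01861 m/s.
Check: Re = ρVD/μ = 1770·0.01861·0.00811/0.0036 = 74.2 < 2300, so the laminar assumption holds.
Q = V·A = 0.01861·(π/4·0.00811²) = 9.613e-07 m³/s = 0.0577 L/min.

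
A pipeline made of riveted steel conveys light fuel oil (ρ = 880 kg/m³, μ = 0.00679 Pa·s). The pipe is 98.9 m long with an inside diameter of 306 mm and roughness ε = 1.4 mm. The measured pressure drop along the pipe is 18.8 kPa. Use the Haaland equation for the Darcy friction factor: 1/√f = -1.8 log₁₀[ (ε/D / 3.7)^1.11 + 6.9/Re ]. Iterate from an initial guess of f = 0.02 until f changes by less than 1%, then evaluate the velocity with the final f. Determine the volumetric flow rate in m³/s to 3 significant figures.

Rearranging Darcy-Weisbach: V = √(2·ΔP·D/(f·L·ρ)). With ε/D = 0.0014/0.306 = 0.00458, iterate starting from f = 0.02:
  f = 0.02 → V = √(2·1.88e+04·0.306/(0.02·98.9·880)) = 2.571 m/s; Re = ρVD/μ = 1.02e+05; f → 0.03051
  f = 0.03051 → V = 2.082 m/s; Re = 8.255e+04; f → 0.03071
Converged (Δf/f < 1%). With the final f = 0.03071: V = √(2·1.88e+04·0.306/(0.03071·98.9·880)) = 2.075 m/s.
Q = V·A = 2.075·(π/4·0.306²) = 0.1526 m³/s = 0.153 m³/s.

Q ≈ 0.153 m³/s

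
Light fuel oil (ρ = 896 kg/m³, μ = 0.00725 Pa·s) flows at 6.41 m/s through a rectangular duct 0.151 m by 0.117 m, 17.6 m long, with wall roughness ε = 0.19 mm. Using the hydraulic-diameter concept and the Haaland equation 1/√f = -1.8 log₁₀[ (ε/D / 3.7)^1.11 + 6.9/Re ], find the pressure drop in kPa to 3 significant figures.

ΔP ≈ 57.3 kPa

Hydraulic diameter D_h = 4A/P = 4·(0.151·0.117)/(2·(0.151+0.117)) = 0.07067/0.536 = 0.1318 m.
Re = ρVD_h/μ = 896·6.41·0.1318/0.00725 = 1.044e+05.
ε/D_h = 0.00019/0.1318 = 0.00144; Haaland gives 1/√f = -1.8 log₁₀[0.000164+6.61e-05] = 6.548, so f = 0.02332.
ΔP = f(L/D_h)(ρV²/2) = 0.02332·17.6/0.1318·1.841e+04 = 5.731e+04 Pa.
ΔP = 57.3 kPa.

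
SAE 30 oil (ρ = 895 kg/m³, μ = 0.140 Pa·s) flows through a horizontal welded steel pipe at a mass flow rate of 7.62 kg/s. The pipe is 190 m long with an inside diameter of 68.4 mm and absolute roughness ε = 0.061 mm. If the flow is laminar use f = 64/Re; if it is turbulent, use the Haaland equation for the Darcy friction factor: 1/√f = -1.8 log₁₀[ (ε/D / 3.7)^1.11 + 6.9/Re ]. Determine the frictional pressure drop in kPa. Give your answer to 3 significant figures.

ΔP ≈ 422 kPa

A = πD²/4 = π(0.0684)²/4 = 0.003675 m²; mean velocity V = ṁ/(ρA) = 7.62/(895 · 0.003675) = 2.317 m/s.
Reynolds number Re = ρVD/μ = 895 · 2.317 · 0.0684 / 0.14 = 1013.
Re < 2300 → laminar flow, so f = 64/Re = 64/1013 = 0.06317 (the turbulent correlation is not needed).
Darcy-Weisbach: ΔP = f(L/D)(ρV²/2) = 0.06317·(190/0.0684)·(895·2.317²/2) = 0.06317·2778·2402 = 4.216e+05 Pa.
ΔP = 4.216e+05 Pa = 422 kPa.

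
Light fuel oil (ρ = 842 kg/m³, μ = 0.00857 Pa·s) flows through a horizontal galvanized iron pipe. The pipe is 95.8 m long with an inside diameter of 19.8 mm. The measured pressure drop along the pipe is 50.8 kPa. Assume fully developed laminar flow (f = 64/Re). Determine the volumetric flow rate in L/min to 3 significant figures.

For laminar flow, f = 64/Re with Re = ρVD/μ, so Darcy-Weisbach reduces to ΔP = 32μLV/D². Solving for V: V = ΔP·D²/(32μL) = 5.08e+04·(0.0198)²/(32·0.00857·95.8) = 0.758 m/s.
Check: Re = ρVD/μ = 842·0.758·0.0198/0.00857 = 1475 < 2300, so the laminar assumption holds.
Q = V·A = 0.758·(π/4·0.0198²) = 0.0002334 m³/s = 14.0 L/min.

Q ≈ 14.0 L/min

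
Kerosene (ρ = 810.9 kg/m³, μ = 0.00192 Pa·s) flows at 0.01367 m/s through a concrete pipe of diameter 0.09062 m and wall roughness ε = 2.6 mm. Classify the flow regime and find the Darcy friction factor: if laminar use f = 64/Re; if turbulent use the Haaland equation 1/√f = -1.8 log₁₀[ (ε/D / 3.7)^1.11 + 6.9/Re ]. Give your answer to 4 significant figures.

f ≈ 0.1223

Re = ρVD/μ = 810.9·0.01367·0.09062/0.00192 = 523.2.
Re < 2300 → laminar, so f = 64/Re = 0.1223 (roughness is irrelevant in laminar flow).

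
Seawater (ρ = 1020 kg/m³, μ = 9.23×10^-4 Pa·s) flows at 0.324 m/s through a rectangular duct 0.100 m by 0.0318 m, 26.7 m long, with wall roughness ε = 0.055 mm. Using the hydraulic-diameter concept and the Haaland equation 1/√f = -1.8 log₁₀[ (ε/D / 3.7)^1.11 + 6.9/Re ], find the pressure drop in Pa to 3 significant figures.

ΔP ≈ 850 Pa

Hydraulic diameter D_h = 4A/P = 4·(0.1·0.0318)/(2·(0.1+0.0318)) = 0.01272/0.2636 = 0.04825 m.
Re = ρVD_h/μ = 1020·0.324·0.04825/0.000923 = 1.728e+04.
ε/D_h = 5.5e-05/0.04825 = 0.00114; Haaland gives 1/√f = -1.8 log₁₀[0.000127+0.000399] = 5.902, so f = 0.0287.
ΔP = f(L/D_h)(ρV²/2) = 0.0287·26.7/0.04825·53.54 = 850.3 Pa.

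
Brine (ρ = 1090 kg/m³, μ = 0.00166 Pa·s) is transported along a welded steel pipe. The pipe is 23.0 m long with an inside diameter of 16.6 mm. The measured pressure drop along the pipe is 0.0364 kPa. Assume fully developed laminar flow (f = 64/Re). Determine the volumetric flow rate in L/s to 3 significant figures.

For laminar flow, f = 64/Re with Re = ρVD/μ, so Darcy-Weisbach reduces to ΔP = 32μLV/D². Solving for V: V = ΔP·D²/(32μL) = 36.4·(0.0166)²/(32·0.00166·23) = 0.00821 m/s.
Check: Re = ρVD/μ = 1090·0.00821·0.0166/0.00166 = 89.49 < 2300, so the laminar assumption holds.
Q = V·A = 0.00821·(π/4·0.0166²) = 1.777e-06 m³/s = 0.00178 L/s.

Q ≈ 0.00178 L/s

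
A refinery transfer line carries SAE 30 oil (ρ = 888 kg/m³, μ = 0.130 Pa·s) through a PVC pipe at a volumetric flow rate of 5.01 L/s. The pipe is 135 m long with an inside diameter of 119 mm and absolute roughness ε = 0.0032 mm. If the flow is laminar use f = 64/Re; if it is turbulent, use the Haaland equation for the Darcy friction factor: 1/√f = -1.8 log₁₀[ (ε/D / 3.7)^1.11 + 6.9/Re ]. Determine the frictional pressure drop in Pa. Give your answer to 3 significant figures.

Q = 5.01 L/s = 5.01/1000 = 0.00501 m³/s.
Cross-sectional area A = πD²/4 = π(0.119)²/4 = 0.01112 m²; mean velocity V = Q/A = 0.00501/0.01112 = 0.4505 m/s.
Reynolds number Re = ρVD/μ = 888 · 0.4505 · 0.119 / 0.13 = 366.2.
Re < 2300 → laminar flow, so f = 64/Re = 64/366.2 = 0.1748 (the turbulent correlation is not needed).
Darcy-Weisbach: ΔP = f(L/D)(ρV²/2) = 0.1748·(135/0.119)·(888·0.4505²/2) = 0.1748·1134·90.09 = 1.786e+04 Pa.

ΔP ≈ 17900 Pa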